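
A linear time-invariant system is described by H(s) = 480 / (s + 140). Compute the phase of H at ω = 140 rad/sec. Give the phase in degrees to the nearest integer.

∠(j140 + 140) = arctan(140/140) = 45.00°
∠H(j140) = −45.00° = -45.00°

-45 deg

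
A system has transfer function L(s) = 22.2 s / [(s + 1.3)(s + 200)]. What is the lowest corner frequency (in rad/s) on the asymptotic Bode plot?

Break frequencies occur at each pole and zero magnitude: 1.3 rad/s, 200 rad/s.
The lowest is 1.3 rad/s.

1.3 rad/s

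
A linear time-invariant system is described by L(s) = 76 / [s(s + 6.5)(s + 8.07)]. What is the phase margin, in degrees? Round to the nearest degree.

68°

Gain crossover: |L(jω)| = 1 at ω ≈ 1.4 rad/s.
∠L(j1.4) = −90° − arctan(1.4/6.5) − arctan(1.4/8.07) ≈ -111.93°
PM = 180° + (-111.93°) = 68.07°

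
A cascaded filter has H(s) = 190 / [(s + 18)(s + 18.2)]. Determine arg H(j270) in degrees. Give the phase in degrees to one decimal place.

∠(j270 + 18) = arctan(270/18) = 86.19°
∠(j270 + 18.2) = arctan(270/18.2) = 86.14°
∠H(j270) = − (86.19° + 86.14°) = -172.33°

-172.3 deg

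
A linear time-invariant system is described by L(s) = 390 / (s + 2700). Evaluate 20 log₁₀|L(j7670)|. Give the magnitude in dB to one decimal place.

-26.4 dB

|j7670 + 2700| = √(7670² + 2700²) = 8131
|L(j7670)| = 390 / 8131 = 0.047962
20 log₁₀(0.047962) = -26.38 dB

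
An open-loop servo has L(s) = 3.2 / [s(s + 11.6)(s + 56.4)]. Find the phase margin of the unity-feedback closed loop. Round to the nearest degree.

90°

Gain crossover: |L(jω)| = 1 at ω ≈ 0.00489 rad s⁻¹.
∠L(j0.00489) = −90° − arctan(0.00489/11.6) − arctan(0.00489/56.4) ≈ -90.03°
PM = 180° + (-90.03°) = 89.97°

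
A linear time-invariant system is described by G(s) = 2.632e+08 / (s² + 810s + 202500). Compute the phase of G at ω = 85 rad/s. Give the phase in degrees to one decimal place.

-19.4 deg

∠[(j85)² + 810(j85) + 202500] = ∠[1.9528e+05 + j68850] = 19.42°
∠G(j85) = −19.42° = -19.42°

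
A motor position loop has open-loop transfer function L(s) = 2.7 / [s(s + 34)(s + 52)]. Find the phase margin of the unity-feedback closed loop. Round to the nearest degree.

Gain crossover: |L(jω)| = 1 at ω ≈ 0.00153 rad/s.
∠L(j0.00153) = −90° − arctan(0.00153/34) − arctan(0.00153/52) ≈ -90.00°
PM = 180° + (-90.00°) = 90.00°

90°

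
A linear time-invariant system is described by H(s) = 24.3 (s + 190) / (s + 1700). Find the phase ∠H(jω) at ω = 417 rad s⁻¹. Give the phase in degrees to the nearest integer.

∠(j417 + 190) = arctan(417/190) = 65.50°
∠(j417 + 1700) = arctan(417/1700) = 13.78°
∠H(j417) = 65.50° − 13.78° = 51.72°

52°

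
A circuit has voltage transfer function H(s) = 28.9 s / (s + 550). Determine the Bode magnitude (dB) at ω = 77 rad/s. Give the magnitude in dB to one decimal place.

12.1 dB

|j77| = 77
|j77 + 550| = √(77² + 550²) = 555.4
|H(j77)| = 28.9 × 77 / 555.4 = 4.0069
20 log₁₀(4.0069) = 12.06 dB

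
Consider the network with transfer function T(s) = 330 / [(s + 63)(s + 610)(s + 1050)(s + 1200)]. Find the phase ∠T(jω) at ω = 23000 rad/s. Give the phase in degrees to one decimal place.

-352.7 deg

∠(j23000 + 63) = arctan(23000/63) = 89.84°
∠(j23000 + 610) = arctan(23000/610) = 88.48°
∠(j23000 + 1050) = arctan(23000/1050) = 87.39°
∠(j23000 + 1200) = arctan(23000/1200) = 87.01°
∠T(j23000) = − (89.84° + 88.48° + 87.39° + 87.01°) = -352.72°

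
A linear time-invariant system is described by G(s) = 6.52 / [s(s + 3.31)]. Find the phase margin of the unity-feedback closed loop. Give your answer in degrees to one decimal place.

Gain crossover: |G(jω)| = 1 at ω ≈ 1.74 rad s⁻¹.
∠G(j1.74) = −90° − arctan(1.74/3.31) ≈ -117.77°
PM = 180° + (-117.77°) = 62.23°

62.2 deg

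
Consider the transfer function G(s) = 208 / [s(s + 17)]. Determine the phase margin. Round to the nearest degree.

Gain crossover: |G(jω)| = 1 at ω ≈ 10.4 rad s⁻¹.
∠G(j10.4) = −90° − arctan(10.4/17) ≈ -121.53°
PM = 180° + (-121.53°) = 58.47°

58°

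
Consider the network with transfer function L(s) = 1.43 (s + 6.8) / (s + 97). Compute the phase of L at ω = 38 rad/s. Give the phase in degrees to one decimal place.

58.5 deg

∠(j38 + 6.8) = arctan(38/6.8) = 79.85°
∠(j38 + 97) = arctan(38/97) = 21.39°
∠L(j38) = 79.85° − 21.39° = 58.46°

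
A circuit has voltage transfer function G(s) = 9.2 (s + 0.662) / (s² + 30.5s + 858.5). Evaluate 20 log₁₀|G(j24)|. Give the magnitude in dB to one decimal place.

-11.0 dB

|j24 + 0.662| = √(24² + 0.662²) = 24.01
|(j24)² + 30.5(j24) + 858.5| = |282.5 + j732| = 784.6
|G(j24)| = 9.2 × 24.01 / 784.6 = 0.28152
20 log₁₀(0.28152) = -11.01 dB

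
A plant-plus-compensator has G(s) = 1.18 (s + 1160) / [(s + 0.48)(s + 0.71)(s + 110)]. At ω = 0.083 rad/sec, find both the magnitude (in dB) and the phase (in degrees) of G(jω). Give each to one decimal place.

|j0.083 + 1160| = √(0.083² + 1160²) = 1160
|j0.083 + 0.48| = √(0.083² + 0.48²) = 0.4871
|j0.083 + 0.71| = √(0.083² + 0.71²) = 0.7148
|j0.083 + 110| = √(0.083² + 110²) = 110
|G(j0.083)| = 1.18 × 1160 / (0.4871 × 0.7148 × 110) = 35.736
20 log₁₀(35.736) = 31.06 dB
∠(j0.083 + 1160) = arctan(0.083/1160) = 0.00°
∠(j0.083 + 0.48) = arctan(0.083/0.48) = 9.81°
∠(j0.083 + 0.71) = arctan(0.083/0.71) = 6.67°
∠(j0.083 + 110) = arctan(0.083/110) = 0.04°
∠G(j0.083) = 0.00° − (9.81° + 6.67° + 0.04°) = -16.52°

|G| = 31.1 dB, ∠G = -16.5°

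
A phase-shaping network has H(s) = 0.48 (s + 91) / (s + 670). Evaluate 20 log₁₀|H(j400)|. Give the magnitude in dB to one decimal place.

|j400 + 91| = √(400² + 91²) = 410.2
|j400 + 670| = √(400² + 670²) = 780.3
|H(j400)| = 0.48 × 410.2 / 780.3 = 0.25234
20 log₁₀(0.25234) = -11.96 dB

-12.0 dB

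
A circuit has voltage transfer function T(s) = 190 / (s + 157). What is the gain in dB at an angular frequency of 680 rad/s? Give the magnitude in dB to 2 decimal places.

|j680 + 157| = √(680² + 157²) = 697.9
|T(j680)| = 190 / 697.9 = 0.27225
20 log₁₀(0.27225) = -11.301 dB

-11.30 dB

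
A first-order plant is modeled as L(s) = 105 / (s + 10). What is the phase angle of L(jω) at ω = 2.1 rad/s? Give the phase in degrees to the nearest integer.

∠(j2.1 + 10) = arctan(2.1/10) = 11.86°
∠L(j2.1) = −11.86° = -11.86°

-12°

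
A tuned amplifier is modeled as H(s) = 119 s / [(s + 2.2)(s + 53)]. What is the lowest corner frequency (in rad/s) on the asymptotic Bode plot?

2.2 rad/s

Break frequencies occur at each pole and zero magnitude: 2.2 rad/s, 53 rad/s.
The lowest is 2.2 rad/s.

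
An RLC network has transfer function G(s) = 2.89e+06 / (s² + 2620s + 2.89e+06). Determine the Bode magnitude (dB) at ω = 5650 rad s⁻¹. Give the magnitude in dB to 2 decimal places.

|(j5650)² + 2620(j5650) + 2.89e+06| = |-2.9032e+07 + j1.4803e+07| = 3.259e+07
|G(j5650)| = 2.89e+06 / 3.259e+07 = 0.088681
20 log₁₀(0.088681) = -21.043 dB

-21.04 dB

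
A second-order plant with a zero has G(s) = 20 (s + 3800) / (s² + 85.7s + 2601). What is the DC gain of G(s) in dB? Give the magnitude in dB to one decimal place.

29.3 dB

G(0) = 20 × 3800 / 2601 = 29.22
20 log₁₀(29.22) = 29.31 dB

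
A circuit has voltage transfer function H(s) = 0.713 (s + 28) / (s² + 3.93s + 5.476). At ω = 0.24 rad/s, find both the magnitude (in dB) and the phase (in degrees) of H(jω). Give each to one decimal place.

|j0.24 + 28| = √(0.24² + 28²) = 28
|(j0.24)² + 3.93(j0.24) + 5.476| = |5.4184 + j0.9432| = 5.5
|H(j0.24)| = 0.713 × 28 / 5.5 = 3.63
20 log₁₀(3.63) = 11.20 dB
∠(j0.24 + 28) = arctan(0.24/28) = 0.49°
∠[(j0.24)² + 3.93(j0.24) + 5.476] = ∠[5.4184 + j0.9432] = 9.87°
∠H(j0.24) = 0.49° − 9.87° = -9.38°

|H| = 11.2 dB, ∠H = -9.4°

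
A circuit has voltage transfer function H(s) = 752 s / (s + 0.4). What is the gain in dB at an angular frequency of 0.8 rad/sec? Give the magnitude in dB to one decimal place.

|j0.8| = 0.8
|j0.8 + 0.4| = √(0.8² + 0.4²) = 0.8944
|H(j0.8)| = 752 × 0.8 / 0.8944 = 672.61
20 log₁₀(672.61) = 56.56 dB

56.6 dB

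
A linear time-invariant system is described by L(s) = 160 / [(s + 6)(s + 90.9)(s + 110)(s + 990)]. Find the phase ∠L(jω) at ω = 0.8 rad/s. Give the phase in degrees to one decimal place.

∠(j0.8 + 6) = arctan(0.8/6) = 7.59°
∠(j0.8 + 90.9) = arctan(0.8/90.9) = 0.50°
∠(j0.8 + 110) = arctan(0.8/110) = 0.42°
∠(j0.8 + 990) = arctan(0.8/990) = 0.05°
∠L(j0.8) = − (7.59° + 0.50° + 0.42° + 0.05°) = -8.56°

-8.6°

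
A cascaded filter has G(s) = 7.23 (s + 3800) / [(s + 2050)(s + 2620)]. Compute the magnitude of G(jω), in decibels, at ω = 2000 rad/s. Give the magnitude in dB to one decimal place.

|j2000 + 3800| = √(2000² + 3800²) = 4294
|j2000 + 2050| = √(2000² + 2050²) = 2864
|j2000 + 2620| = √(2000² + 2620²) = 3296
|G(j2000)| = 7.23 × 4294 / (2864 × 3296) = 0.0032888
20 log₁₀(0.0032888) = -49.66 dB

-49.7 dB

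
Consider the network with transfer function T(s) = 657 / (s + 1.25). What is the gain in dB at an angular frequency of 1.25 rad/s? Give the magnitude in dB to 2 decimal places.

51.40 dB

|j1.25 + 1.25| = √(1.25² + 1.25²) = 1.768
|T(j1.25)| = 657 / 1.768 = 371.66
20 log₁₀(371.66) = 51.403 dB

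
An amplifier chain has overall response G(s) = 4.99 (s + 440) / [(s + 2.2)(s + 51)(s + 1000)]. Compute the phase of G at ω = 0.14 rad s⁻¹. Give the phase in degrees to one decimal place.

-3.8°

∠(j0.14 + 440) = arctan(0.14/440) = 0.02°
∠(j0.14 + 2.2) = arctan(0.14/2.2) = 3.64°
∠(j0.14 + 51) = arctan(0.14/51) = 0.16°
∠(j0.14 + 1000) = arctan(0.14/1000) = 0.01°
∠G(j0.14) = 0.02° − (3.64° + 0.16° + 0.01°) = -3.79°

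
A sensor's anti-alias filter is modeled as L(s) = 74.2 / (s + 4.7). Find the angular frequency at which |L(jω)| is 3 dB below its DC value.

For a single-pole low-pass, the −3 dB point is at the pole: ω = 4.7 rad/s.

4.7 rad/s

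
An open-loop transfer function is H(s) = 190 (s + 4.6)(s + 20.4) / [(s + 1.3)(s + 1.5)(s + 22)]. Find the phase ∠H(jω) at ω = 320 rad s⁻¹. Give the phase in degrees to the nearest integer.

∠(j320 + 4.6) = arctan(320/4.6) = 89.18°
∠(j320 + 20.4) = arctan(320/20.4) = 86.35°
∠(j320 + 1.3) = arctan(320/1.3) = 89.77°
∠(j320 + 1.5) = arctan(320/1.5) = 89.73°
∠(j320 + 22) = arctan(320/22) = 86.07°
∠H(j320) = 89.18° + 86.35° − (89.77° + 89.73° + 86.07°) = -90.04°

-90°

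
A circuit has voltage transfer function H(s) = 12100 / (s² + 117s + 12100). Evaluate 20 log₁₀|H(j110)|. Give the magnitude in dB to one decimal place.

|(j110)² + 117(j110) + 12100| = |0 + j12870| = 1.287e+04
|H(j110)| = 12100 / 1.287e+04 = 0.94017
20 log₁₀(0.94017) = -0.54 dB

-0.5 dB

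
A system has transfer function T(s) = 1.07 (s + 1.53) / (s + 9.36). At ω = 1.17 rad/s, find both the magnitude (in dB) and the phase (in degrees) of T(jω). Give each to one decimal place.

|T| = -13.2 dB, ∠T = 30.3°

|j1.17 + 1.53| = √(1.17² + 1.53²) = 1.926
|j1.17 + 9.36| = √(1.17² + 9.36²) = 9.433
|T(j1.17)| = 1.07 × 1.926 / 9.433 = 0.21848
20 log₁₀(0.21848) = -13.21 dB
∠(j1.17 + 1.53) = arctan(1.17/1.53) = 37.41°
∠(j1.17 + 9.36) = arctan(1.17/9.36) = 7.13°
∠T(j1.17) = 37.41° − 7.13° = 30.28°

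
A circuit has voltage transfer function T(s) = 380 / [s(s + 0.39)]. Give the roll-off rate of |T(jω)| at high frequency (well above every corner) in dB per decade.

With 0 zeros and 2 poles, the high-frequency asymptotic slope is 20 × (0 − 2) = -40 dB/decade.

-40 dB/decade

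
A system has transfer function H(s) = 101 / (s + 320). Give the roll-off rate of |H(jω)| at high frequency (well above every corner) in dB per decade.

-20 dB/decade

With 0 zeros and 1 pole, the high-frequency asymptotic slope is 20 × (0 − 1) = -20 dB/decade.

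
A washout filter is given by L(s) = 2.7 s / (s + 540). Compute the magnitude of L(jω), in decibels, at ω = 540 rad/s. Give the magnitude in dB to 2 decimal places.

|j540| = 540
|j540 + 540| = √(540² + 540²) = 763.7
|L(j540)| = 2.7 × 540 / 763.7 = 1.9092
20 log₁₀(1.9092) = 5.617 dB

5.62 dB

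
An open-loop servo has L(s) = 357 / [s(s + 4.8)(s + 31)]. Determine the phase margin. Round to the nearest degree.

Gain crossover: |L(jω)| = 1 at ω ≈ 2.18 rad/s.
∠L(j2.18) = −90° − arctan(2.18/4.8) − arctan(2.18/31) ≈ -118.44°
PM = 180° + (-118.44°) = 61.56°

62°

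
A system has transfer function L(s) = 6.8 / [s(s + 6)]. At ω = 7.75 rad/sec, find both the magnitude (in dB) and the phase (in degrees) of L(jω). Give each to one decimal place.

|L| = -21.0 dB, ∠L = -142.3°

|j7.75 + 6| = √(7.75² + 6²) = 9.801
|j7.75| = 7.75
|L(j7.75)| = 6.8 / (9.801 × 7.75) = 0.089522
20 log₁₀(0.089522) = -20.96 dB
∠(j7.75 + 6) = arctan(7.75/6) = 52.25°
∠(j7.75) = 90.00°
∠L(j7.75) = − (52.25° + 90.00°) = -142.25°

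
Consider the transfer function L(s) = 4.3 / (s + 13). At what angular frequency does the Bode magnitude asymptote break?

13 rad/s

The single real pole at s = −13 gives a corner at ω = 13 rad/s.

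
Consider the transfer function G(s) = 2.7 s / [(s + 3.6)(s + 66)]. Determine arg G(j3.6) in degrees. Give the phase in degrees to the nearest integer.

42°

∠(j3.6) = 90.00°
∠(j3.6 + 3.6) = arctan(3.6/3.6) = 45.00°
∠(j3.6 + 66) = arctan(3.6/66) = 3.12°
∠G(j3.6) = 90.00° − (45.00° + 3.12°) = 41.88°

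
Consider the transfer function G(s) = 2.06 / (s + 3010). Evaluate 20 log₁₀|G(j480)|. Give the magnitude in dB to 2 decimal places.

|j480 + 3010| = √(480² + 3010²) = 3048
|G(j480)| = 2.06 / 3048 = 0.00067585
20 log₁₀(0.00067585) = -63.403 dB

-63.40 dB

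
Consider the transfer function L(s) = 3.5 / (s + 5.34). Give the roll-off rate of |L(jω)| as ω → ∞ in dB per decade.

With 0 zeros and 1 pole, the high-frequency asymptotic slope is 20 × (0 − 1) = -20 dB/decade.

-20 dB/decade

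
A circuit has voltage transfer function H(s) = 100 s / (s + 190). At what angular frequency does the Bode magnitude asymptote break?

190 rad s⁻¹

The single real pole at s = −190 gives a corner at ω = 190 rad s⁻¹.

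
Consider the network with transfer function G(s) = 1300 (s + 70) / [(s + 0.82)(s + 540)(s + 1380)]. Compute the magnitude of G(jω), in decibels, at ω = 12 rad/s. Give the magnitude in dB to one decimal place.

|j12 + 70| = √(12² + 70²) = 71.02
|j12 + 0.82| = √(12² + 0.82²) = 12.03
|j12 + 540| = √(12² + 540²) = 540.1
|j12 + 1380| = √(12² + 1380²) = 1380
|G(j12)| = 1300 × 71.02 / (12.03 × 540.1 × 1380) = 0.010298
20 log₁₀(0.010298) = -39.75 dB

-39.7 dB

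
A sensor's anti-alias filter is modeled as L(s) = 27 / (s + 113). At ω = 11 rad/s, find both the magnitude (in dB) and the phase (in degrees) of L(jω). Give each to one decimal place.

|j11 + 113| = √(11² + 113²) = 113.5
|L(j11)| = 27 / 113.5 = 0.23781
20 log₁₀(0.23781) = -12.48 dB
∠(j11 + 113) = arctan(11/113) = 5.56°
∠L(j11) = −5.56° = -5.56°

|L| = -12.5 dB, ∠L = -5.6°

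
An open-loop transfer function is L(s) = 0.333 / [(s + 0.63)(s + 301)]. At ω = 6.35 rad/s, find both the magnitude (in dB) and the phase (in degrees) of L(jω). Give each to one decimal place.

|L| = -75.2 dB, ∠L = -85.5 deg

|j6.35 + 0.63| = √(6.35² + 0.63²) = 6.381
|j6.35 + 301| = √(6.35² + 301²) = 301.1
|L(j6.35)| = 0.333 / (6.381 × 301.1) = 0.00017333
20 log₁₀(0.00017333) = -75.22 dB
∠(j6.35 + 0.63) = arctan(6.35/0.63) = 84.33°
∠(j6.35 + 301) = arctan(6.35/301) = 1.21°
∠L(j6.35) = − (84.33° + 1.21°) = -85.54°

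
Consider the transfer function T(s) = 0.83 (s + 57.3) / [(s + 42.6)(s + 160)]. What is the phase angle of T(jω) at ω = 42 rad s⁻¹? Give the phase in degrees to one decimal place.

∠(j42 + 57.3) = arctan(42/57.3) = 36.24°
∠(j42 + 42.6) = arctan(42/42.6) = 44.59°
∠(j42 + 160) = arctan(42/160) = 14.71°
∠T(j42) = 36.24° − (44.59° + 14.71°) = -23.06°

-23.1°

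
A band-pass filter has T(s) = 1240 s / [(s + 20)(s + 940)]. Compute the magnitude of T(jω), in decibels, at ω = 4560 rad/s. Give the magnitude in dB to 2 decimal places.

|j4560| = 4560
|j4560 + 20| = √(4560² + 20²) = 4560
|j4560 + 940| = √(4560² + 940²) = 4656
|T(j4560)| = 1240 × 4560 / (4560 × 4656) = 0.26633
20 log₁₀(0.26633) = -11.492 dB

-11.49 dB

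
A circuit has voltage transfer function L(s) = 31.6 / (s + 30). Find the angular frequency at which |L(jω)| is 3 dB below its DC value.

For a single-pole low-pass, the −3 dB point is at the pole: ω = 30 rad/s.

30 rad/s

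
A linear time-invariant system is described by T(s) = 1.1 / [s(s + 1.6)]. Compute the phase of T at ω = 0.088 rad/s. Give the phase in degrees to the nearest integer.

∠(j0.088 + 1.6) = arctan(0.088/1.6) = 3.15°
∠(j0.088) = 90.00°
∠T(j0.088) = − (3.15° + 90.00°) = -93.15°

-93°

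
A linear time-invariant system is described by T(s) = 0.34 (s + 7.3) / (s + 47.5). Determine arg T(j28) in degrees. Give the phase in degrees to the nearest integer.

45 deg

∠(j28 + 7.3) = arctan(28/7.3) = 75.39°
∠(j28 + 47.5) = arctan(28/47.5) = 30.52°
∠T(j28) = 75.39° − 30.52° = 44.87°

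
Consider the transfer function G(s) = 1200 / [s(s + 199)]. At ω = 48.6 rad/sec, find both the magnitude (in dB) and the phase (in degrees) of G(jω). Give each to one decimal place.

|j48.6 + 199| = √(48.6² + 199²) = 204.8
|j48.6| = 48.6
|G(j48.6)| = 1200 / (204.8 × 48.6) = 0.12053
20 log₁₀(0.12053) = -18.38 dB
∠(j48.6 + 199) = arctan(48.6/199) = 13.72°
∠(j48.6) = 90.00°
∠G(j48.6) = − (13.72° + 90.00°) = -103.72°

|G| = -18.4 dB, ∠G = -103.7 deg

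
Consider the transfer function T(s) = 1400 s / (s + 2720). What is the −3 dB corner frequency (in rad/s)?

2720 rad/s

For a single-pole high-pass, the −3 dB point is at the pole: ω = 2720 rad/s.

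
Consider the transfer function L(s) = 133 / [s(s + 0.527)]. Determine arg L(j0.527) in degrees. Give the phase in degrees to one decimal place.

-135.0 deg

∠(j0.527 + 0.527) = arctan(0.527/0.527) = 45.00°
∠(j0.527) = 90.00°
∠L(j0.527) = − (45.00° + 90.00°) = -135.00°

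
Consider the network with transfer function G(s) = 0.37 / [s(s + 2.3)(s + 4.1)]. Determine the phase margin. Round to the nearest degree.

Gain crossover: |G(jω)| = 1 at ω ≈ 0.0392 rad/sec.
∠G(j0.0392) = −90° − arctan(0.0392/2.3) − arctan(0.0392/4.1) ≈ -91.53°
PM = 180° + (-91.53°) = 88.47°

88°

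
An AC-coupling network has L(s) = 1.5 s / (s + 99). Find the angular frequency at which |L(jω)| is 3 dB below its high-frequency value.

For a single-pole high-pass, the −3 dB point is at the pole: ω = 99 rad s⁻¹.

99 rad s⁻¹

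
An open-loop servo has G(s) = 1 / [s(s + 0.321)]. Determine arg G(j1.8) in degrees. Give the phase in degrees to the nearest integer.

-170°

∠(j1.8 + 0.321) = arctan(1.8/0.321) = 79.89°
∠(j1.8) = 90.00°
∠G(j1.8) = − (79.89° + 90.00°) = -169.89°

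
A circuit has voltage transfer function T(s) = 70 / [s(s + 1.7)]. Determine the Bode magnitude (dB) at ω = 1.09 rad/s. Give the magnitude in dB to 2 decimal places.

30.05 dB

|j1.09 + 1.7| = √(1.09² + 1.7²) = 2.019
|j1.09| = 1.09
|T(j1.09)| = 70 / (2.019 × 1.09) = 31.801
20 log₁₀(31.801) = 30.049 dB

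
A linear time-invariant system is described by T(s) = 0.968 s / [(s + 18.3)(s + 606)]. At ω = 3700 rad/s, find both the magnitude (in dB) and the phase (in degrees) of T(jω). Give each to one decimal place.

|j3700| = 3700
|j3700 + 18.3| = √(3700² + 18.3²) = 3700
|j3700 + 606| = √(3700² + 606²) = 3749
|T(j3700)| = 0.968 × 3700 / (3700 × 3749) = 0.00025818
20 log₁₀(0.00025818) = -71.76 dB
∠(j3700) = 90.00°
∠(j3700 + 18.3) = arctan(3700/18.3) = 89.72°
∠(j3700 + 606) = arctan(3700/606) = 80.70°
∠T(j3700) = 90.00° − (89.72° + 80.70°) = -80.42°

|T| = -71.8 dB, ∠T = -80.4°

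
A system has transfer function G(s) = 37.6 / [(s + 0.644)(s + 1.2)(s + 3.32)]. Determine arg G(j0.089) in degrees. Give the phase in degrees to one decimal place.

∠(j0.089 + 0.644) = arctan(0.089/0.644) = 7.87°
∠(j0.089 + 1.2) = arctan(0.089/1.2) = 4.24°
∠(j0.089 + 3.32) = arctan(0.089/3.32) = 1.54°
∠G(j0.089) = − (7.87° + 4.24° + 1.54°) = -13.65°

-13.6°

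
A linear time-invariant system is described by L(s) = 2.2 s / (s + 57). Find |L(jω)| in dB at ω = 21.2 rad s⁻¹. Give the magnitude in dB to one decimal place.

-2.3 dB

|j21.2| = 21.2
|j21.2 + 57| = √(21.2² + 57²) = 60.81
|L(j21.2)| = 2.2 × 21.2 / 60.81 = 0.76692
20 log₁₀(0.76692) = -2.31 dB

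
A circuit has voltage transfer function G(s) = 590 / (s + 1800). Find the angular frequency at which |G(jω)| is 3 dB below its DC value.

For a single-pole low-pass, the −3 dB point is at the pole: ω = 1800 rad s⁻¹.

1800 rad s⁻¹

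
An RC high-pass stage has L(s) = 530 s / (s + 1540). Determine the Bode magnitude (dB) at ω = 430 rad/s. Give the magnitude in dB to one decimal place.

43.1 dB

|j430| = 430
|j430 + 1540| = √(430² + 1540²) = 1599
|L(j430)| = 530 × 430 / 1599 = 142.53
20 log₁₀(142.53) = 43.08 dB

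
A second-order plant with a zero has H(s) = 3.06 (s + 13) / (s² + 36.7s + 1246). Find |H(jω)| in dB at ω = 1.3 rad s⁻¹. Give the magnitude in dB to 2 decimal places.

-29.87 dB

|j1.3 + 13| = √(1.3² + 13²) = 13.06
|(j1.3)² + 36.7(j1.3) + 1246| = |1244.3 + j47.71| = 1245
|H(j1.3)| = 3.06 × 13.06 / 1245 = 0.032105
20 log₁₀(0.032105) = -29.868 dB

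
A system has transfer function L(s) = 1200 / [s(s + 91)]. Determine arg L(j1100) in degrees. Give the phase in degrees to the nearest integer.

-175 deg

∠(j1100 + 91) = arctan(1100/91) = 85.27°
∠(j1100) = 90.00°
∠L(j1100) = − (85.27° + 90.00°) = -175.27°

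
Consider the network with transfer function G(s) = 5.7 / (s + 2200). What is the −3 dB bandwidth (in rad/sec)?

2200 rad/sec

For a single-pole low-pass, the −3 dB point is at the pole: ω = 2200 rad/sec.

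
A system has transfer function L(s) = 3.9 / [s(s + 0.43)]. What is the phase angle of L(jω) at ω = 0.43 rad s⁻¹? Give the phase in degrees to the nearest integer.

∠(j0.43 + 0.43) = arctan(0.43/0.43) = 45.00°
∠(j0.43) = 90.00°
∠L(j0.43) = − (45.00° + 90.00°) = -135.00°

-135°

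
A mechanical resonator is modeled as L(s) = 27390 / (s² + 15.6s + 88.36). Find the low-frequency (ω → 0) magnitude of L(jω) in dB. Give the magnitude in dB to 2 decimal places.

49.83 dB

L(0) = 27390 / 88.36 = 309.98
20 log₁₀(309.98) = 49.827 dB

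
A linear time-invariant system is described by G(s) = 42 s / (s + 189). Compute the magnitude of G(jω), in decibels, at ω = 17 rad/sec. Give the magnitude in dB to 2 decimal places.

11.51 dB

|j17| = 17
|j17 + 189| = √(17² + 189²) = 189.8
|G(j17)| = 42 × 17 / 189.8 = 3.7626
20 log₁₀(3.7626) = 11.510 dB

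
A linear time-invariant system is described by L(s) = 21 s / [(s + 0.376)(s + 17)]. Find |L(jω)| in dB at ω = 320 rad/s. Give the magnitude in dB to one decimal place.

|j320| = 320
|j320 + 0.376| = √(320² + 0.376²) = 320
|j320 + 17| = √(320² + 17²) = 320.5
|L(j320)| = 21 × 320 / (320 × 320.5) = 0.065533
20 log₁₀(0.065533) = -23.67 dB

-23.7 dB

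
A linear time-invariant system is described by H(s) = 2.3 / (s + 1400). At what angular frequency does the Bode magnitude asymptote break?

1400 rad/sec

The single real pole at s = −1400 gives a corner at ω = 1400 rad/sec.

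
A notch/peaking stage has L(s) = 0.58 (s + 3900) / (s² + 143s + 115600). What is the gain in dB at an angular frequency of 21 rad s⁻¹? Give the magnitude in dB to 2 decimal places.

|j21 + 3900| = √(21² + 3900²) = 3900
|(j21)² + 143(j21) + 115600| = |1.1516e+05 + j3003| = 1.152e+05
|L(j21)| = 0.58 × 3900 / 1.152e+05 = 0.019636
20 log₁₀(0.019636) = -34.139 dB

-34.14 dB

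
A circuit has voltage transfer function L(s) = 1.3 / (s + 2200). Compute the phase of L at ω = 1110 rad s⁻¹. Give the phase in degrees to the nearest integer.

-27°

∠(j1110 + 2200) = arctan(1110/2200) = 26.77°
∠L(j1110) = −26.77° = -26.77°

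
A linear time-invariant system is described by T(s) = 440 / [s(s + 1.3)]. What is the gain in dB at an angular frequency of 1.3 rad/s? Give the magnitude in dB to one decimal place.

45.3 dB

|j1.3 + 1.3| = √(1.3² + 1.3²) = 1.838
|j1.3| = 1.3
|T(j1.3)| = 440 / (1.838 × 1.3) = 184.1
20 log₁₀(184.1) = 45.30 dB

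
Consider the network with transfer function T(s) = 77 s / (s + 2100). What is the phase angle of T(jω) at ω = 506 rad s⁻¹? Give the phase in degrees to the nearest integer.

76°

∠(j506) = 90.00°
∠(j506 + 2100) = arctan(506/2100) = 13.55°
∠T(j506) = 90.00° − 13.55° = 76.45°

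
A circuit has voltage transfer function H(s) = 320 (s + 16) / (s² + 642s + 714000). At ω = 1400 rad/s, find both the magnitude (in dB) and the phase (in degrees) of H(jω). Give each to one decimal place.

|H| = -10.7 dB, ∠H = -54.9°

|j1400 + 16| = √(1400² + 16²) = 1400
|(j1400)² + 642(j1400) + 714000| = |-1.246e+06 + j8.988e+05| = 1.536e+06
|H(j1400)| = 320 × 1400 / 1.536e+06 = 0.29162
20 log₁₀(0.29162) = -10.70 dB
∠(j1400 + 16) = arctan(1400/16) = 89.35°
∠[(j1400)² + 642(j1400) + 714000] = ∠[-1.246e+06 + j8.988e+05] = 144.20°
∠H(j1400) = 89.35° − 144.20° = -54.85°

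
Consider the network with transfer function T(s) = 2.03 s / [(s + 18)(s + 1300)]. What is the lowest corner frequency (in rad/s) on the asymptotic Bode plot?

Break frequencies occur at each pole and zero magnitude: 18 rad/s, 1300 rad/s.
The lowest is 18 rad/s.

18 rad/s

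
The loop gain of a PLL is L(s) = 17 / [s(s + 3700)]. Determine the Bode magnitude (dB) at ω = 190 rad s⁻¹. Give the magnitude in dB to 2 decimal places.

-92.34 dB

|j190 + 3700| = √(190² + 3700²) = 3705
|j190| = 190
|L(j190)| = 17 / (3705 × 190) = 2.415e-05
20 log₁₀(2.415e-05) = -92.342 dB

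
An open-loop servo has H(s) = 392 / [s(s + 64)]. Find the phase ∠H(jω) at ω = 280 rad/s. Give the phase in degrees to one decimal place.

-167.1°

∠(j280 + 64) = arctan(280/64) = 77.12°
∠(j280) = 90.00°
∠H(j280) = − (77.12° + 90.00°) = -167.12°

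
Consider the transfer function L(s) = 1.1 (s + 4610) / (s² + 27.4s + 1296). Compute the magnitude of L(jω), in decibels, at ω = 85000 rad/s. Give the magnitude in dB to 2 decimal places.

-97.75 dB

|j85000 + 4610| = √(85000² + 4610²) = 8.512e+04
|(j85000)² + 27.4(j85000) + 1296| = |-7.225e+09 + j2.329e+06| = 7.225e+09
|L(j85000)| = 1.1 × 8.512e+04 / 7.225e+09 = 1.296e-05
20 log₁₀(1.296e-05) = -97.748 dB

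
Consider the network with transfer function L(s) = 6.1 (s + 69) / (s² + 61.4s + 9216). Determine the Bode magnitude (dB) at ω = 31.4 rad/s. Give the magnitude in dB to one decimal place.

|j31.4 + 69| = √(31.4² + 69²) = 75.81
|(j31.4)² + 61.4(j31.4) + 9216| = |8230 + j1928| = 8453
|L(j31.4)| = 6.1 × 75.81 / 8453 = 0.054707
20 log₁₀(0.054707) = -25.24 dB

-25.2 dB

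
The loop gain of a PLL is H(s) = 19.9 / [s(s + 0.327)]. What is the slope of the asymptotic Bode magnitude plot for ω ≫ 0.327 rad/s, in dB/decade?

With 0 zeros and 2 poles, the high-frequency asymptotic slope is 20 × (0 − 2) = -40 dB/decade.

-40 dB/decade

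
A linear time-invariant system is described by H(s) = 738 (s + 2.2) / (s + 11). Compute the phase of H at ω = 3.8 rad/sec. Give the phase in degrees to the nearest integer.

41 deg

∠(j3.8 + 2.2) = arctan(3.8/2.2) = 59.93°
∠(j3.8 + 11) = arctan(3.8/11) = 19.06°
∠H(j3.8) = 59.93° − 19.06° = 40.87°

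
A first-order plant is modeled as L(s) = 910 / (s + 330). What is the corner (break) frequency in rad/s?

The single real pole at s = −330 gives a corner at ω = 330 rad/s.

330 rad/s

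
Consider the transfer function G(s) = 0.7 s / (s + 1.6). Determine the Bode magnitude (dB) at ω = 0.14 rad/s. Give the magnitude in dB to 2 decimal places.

-24.29 dB

|j0.14| = 0.14
|j0.14 + 1.6| = √(0.14² + 1.6²) = 1.606
|G(j0.14)| = 0.7 × 0.14 / 1.606 = 0.061017
20 log₁₀(0.061017) = -24.291 dB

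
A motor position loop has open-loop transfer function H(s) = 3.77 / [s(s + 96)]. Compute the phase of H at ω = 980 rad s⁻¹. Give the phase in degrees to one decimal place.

∠(j980 + 96) = arctan(980/96) = 84.41°
∠(j980) = 90.00°
∠H(j980) = − (84.41° + 90.00°) = -174.41°

-174.4°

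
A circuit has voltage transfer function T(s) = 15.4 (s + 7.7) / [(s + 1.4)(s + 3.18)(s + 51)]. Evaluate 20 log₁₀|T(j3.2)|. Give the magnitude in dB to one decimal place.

-15.9 dB

|j3.2 + 7.7| = √(3.2² + 7.7²) = 8.338
|j3.2 + 1.4| = √(3.2² + 1.4²) = 3.493
|j3.2 + 3.18| = √(3.2² + 3.18²) = 4.511
|j3.2 + 51| = √(3.2² + 51²) = 51.1
|T(j3.2)| = 15.4 × 8.338 / (3.493 × 4.511 × 51.1) = 0.15948
20 log₁₀(0.15948) = -15.95 dB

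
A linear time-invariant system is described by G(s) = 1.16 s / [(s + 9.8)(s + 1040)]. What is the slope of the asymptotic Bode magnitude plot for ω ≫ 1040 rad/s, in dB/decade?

-20 dB/decade

With 1 zero and 2 poles, the high-frequency asymptotic slope is 20 × (1 − 2) = -20 dB/decade.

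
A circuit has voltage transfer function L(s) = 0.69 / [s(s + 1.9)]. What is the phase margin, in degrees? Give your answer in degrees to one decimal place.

Gain crossover: |L(jω)| = 1 at ω ≈ 0.357 rad s⁻¹.
∠L(j0.357) = −90° − arctan(0.357/1.9) ≈ -100.64°
PM = 180° + (-100.64°) = 79.36°

79.4 deg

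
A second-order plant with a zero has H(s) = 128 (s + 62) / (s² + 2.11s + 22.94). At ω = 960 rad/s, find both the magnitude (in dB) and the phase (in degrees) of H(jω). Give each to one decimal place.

|j960 + 62| = √(960² + 62²) = 962
|(j960)² + 2.11(j960) + 22.94| = |-9.2158e+05 + j2025.6| = 9.216e+05
|H(j960)| = 128 × 962 / 9.216e+05 = 0.13361
20 log₁₀(0.13361) = -17.48 dB
∠(j960 + 62) = arctan(960/62) = 86.30°
∠[(j960)² + 2.11(j960) + 22.94] = ∠[-9.2158e+05 + j2025.6] = 179.87°
∠H(j960) = 86.30° − 179.87° = -93.57°

|H| = -17.5 dB, ∠H = -93.6 deg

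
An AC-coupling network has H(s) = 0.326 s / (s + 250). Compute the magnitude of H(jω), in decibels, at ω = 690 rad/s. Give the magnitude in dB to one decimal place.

|j690| = 690
|j690 + 250| = √(690² + 250²) = 733.9
|H(j690)| = 0.326 × 690 / 733.9 = 0.3065
20 log₁₀(0.3065) = -10.27 dB

-10.3 dB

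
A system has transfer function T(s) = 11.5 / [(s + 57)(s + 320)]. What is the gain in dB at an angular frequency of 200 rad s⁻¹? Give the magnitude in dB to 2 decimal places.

-76.68 dB

|j200 + 57| = √(200² + 57²) = 208
|j200 + 320| = √(200² + 320²) = 377.4
|T(j200)| = 11.5 / (208 × 377.4) = 0.00014654
20 log₁₀(0.00014654) = -76.681 dB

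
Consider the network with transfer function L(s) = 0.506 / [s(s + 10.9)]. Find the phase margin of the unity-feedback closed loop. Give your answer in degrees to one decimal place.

89.8°

Gain crossover: |L(jω)| = 1 at ω ≈ 0.0464 rad/s.
∠L(j0.0464) = −90° − arctan(0.0464/10.9) ≈ -90.24°
PM = 180° + (-90.24°) = 89.76°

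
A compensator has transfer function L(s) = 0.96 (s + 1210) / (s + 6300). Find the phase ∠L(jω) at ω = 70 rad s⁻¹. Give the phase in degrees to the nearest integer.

∠(j70 + 1210) = arctan(70/1210) = 3.31°
∠(j70 + 6300) = arctan(70/6300) = 0.64°
∠L(j70) = 3.31° − 0.64° = 2.67°

3°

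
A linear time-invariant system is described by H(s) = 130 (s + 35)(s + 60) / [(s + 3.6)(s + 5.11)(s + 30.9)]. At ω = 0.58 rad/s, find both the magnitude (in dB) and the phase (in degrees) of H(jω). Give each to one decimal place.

|H| = 53.5 dB, ∠H = -15.2°

|j0.58 + 35| = √(0.58² + 35²) = 35
|j0.58 + 60| = √(0.58² + 60²) = 60
|j0.58 + 3.6| = √(0.58² + 3.6²) = 3.646
|j0.58 + 5.11| = √(0.58² + 5.11²) = 5.143
|j0.58 + 30.9| = √(0.58² + 30.9²) = 30.91
|H(j0.58)| = 130 × 35 × 60 / (3.646 × 5.143 × 30.91) = 471.13
20 log₁₀(471.13) = 53.46 dB
∠(j0.58 + 35) = arctan(0.58/35) = 0.95°
∠(j0.58 + 60) = arctan(0.58/60) = 0.55°
∠(j0.58 + 3.6) = arctan(0.58/3.6) = 9.15°
∠(j0.58 + 5.11) = arctan(0.58/5.11) = 6.48°
∠(j0.58 + 30.9) = arctan(0.58/30.9) = 1.08°
∠H(j0.58) = 0.95° + 0.55° − (9.15° + 6.48° + 1.08°) = -15.20°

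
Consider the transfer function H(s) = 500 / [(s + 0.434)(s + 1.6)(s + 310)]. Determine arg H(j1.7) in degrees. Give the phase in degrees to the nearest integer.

∠(j1.7 + 0.434) = arctan(1.7/0.434) = 75.68°
∠(j1.7 + 1.6) = arctan(1.7/1.6) = 46.74°
∠(j1.7 + 310) = arctan(1.7/310) = 0.31°
∠H(j1.7) = − (75.68° + 46.74° + 0.31°) = -122.73°

-123 deg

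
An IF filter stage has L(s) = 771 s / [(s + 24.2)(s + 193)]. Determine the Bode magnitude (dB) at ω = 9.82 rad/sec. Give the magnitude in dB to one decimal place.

|j9.82| = 9.82
|j9.82 + 24.2| = √(9.82² + 24.2²) = 26.12
|j9.82 + 193| = √(9.82² + 193²) = 193.2
|L(j9.82)| = 771 × 9.82 / (26.12 × 193.2) = 1.5001
20 log₁₀(1.5001) = 3.52 dB

3.5 dB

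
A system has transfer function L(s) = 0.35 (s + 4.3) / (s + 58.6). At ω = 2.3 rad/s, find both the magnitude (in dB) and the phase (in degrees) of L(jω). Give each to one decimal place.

|j2.3 + 4.3| = √(2.3² + 4.3²) = 4.876
|j2.3 + 58.6| = √(2.3² + 58.6²) = 58.65
|L(j2.3)| = 0.35 × 4.876 / 58.65 = 0.029103
20 log₁₀(0.029103) = -30.72 dB
∠(j2.3 + 4.3) = arctan(2.3/4.3) = 28.14°
∠(j2.3 + 58.6) = arctan(2.3/58.6) = 2.25°
∠L(j2.3) = 28.14° − 2.25° = 25.89°

|L| = -30.7 dB, ∠L = 25.9°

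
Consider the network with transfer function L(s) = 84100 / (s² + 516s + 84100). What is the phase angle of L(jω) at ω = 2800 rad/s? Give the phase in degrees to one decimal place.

-169.4 deg

∠[(j2800)² + 516(j2800) + 84100] = ∠[-7.7559e+06 + j1.4448e+06] = 169.45°
∠L(j2800) = −169.45° = -169.45°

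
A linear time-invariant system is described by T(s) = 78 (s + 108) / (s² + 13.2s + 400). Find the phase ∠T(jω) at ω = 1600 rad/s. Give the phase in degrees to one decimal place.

∠(j1600 + 108) = arctan(1600/108) = 86.14°
∠[(j1600)² + 13.2(j1600) + 400] = ∠[-2.5596e+06 + j21120] = 179.53°
∠T(j1600) = 86.14° − 179.53° = -93.39°

-93.4°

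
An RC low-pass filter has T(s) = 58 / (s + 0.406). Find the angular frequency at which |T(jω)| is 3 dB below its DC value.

0.406 rad/s

For a single-pole low-pass, the −3 dB point is at the pole: ω = 0.406 rad/s.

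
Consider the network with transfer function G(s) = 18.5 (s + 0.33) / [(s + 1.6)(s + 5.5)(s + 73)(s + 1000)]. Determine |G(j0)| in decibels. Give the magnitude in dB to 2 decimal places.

G(0) = 18.5 × 0.33 / (1.6 × 5.5 × 73 × 1000) = 9.5034e-06
20 log₁₀(9.5034e-06) = -100.442 dB

-100.44 dB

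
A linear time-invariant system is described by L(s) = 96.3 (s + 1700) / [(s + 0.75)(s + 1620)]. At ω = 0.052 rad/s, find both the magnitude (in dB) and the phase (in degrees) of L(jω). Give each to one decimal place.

|j0.052 + 1700| = √(0.052² + 1700²) = 1700
|j0.052 + 0.75| = √(0.052² + 0.75²) = 0.7518
|j0.052 + 1620| = √(0.052² + 1620²) = 1620
|L(j0.052)| = 96.3 × 1700 / (0.7518 × 1620) = 134.42
20 log₁₀(134.42) = 42.57 dB
∠(j0.052 + 1700) = arctan(0.052/1700) = 0.00°
∠(j0.052 + 0.75) = arctan(0.052/0.75) = 3.97°
∠(j0.052 + 1620) = arctan(0.052/1620) = 0.00°
∠L(j0.052) = 0.00° − (3.97° + 0.00°) = -3.97°

|L| = 42.6 dB, ∠L = -4.0°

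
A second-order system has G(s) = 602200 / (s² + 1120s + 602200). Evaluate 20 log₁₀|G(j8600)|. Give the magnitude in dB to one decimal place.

|(j8600)² + 1120(j8600) + 602200| = |-7.3358e+07 + j9.632e+06| = 7.399e+07
|G(j8600)| = 602200 / 7.399e+07 = 0.0081392
20 log₁₀(0.0081392) = -41.79 dB

-41.8 dB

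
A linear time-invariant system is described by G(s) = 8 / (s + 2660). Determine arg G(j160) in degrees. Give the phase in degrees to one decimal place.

-3.4 deg

∠(j160 + 2660) = arctan(160/2660) = 3.44°
∠G(j160) = −3.44° = -3.44°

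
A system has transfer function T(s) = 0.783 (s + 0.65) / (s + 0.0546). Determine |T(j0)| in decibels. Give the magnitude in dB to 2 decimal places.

T(0) = 0.783 × 0.65 / 0.0546 = 9.3214
20 log₁₀(9.3214) = 19.390 dB

19.39 dB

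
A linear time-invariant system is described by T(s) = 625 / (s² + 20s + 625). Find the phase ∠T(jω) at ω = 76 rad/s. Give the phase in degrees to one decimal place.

∠[(j76)² + 20(j76) + 625] = ∠[-5151 + j1520] = 163.56°
∠T(j76) = −163.56° = -163.56°

-163.6°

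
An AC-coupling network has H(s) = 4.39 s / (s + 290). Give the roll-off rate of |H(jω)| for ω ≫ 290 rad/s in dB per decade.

0 dB/decade

With 1 zero and 1 pole, the high-frequency asymptotic slope is 20 × (1 − 1) = 0 dB/decade.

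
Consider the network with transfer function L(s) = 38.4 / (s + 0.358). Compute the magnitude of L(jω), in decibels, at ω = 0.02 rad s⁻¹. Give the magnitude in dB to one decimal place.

|j0.02 + 0.358| = √(0.02² + 0.358²) = 0.3586
|L(j0.02)| = 38.4 / 0.3586 = 107.1
20 log₁₀(107.1) = 40.60 dB

40.6 dB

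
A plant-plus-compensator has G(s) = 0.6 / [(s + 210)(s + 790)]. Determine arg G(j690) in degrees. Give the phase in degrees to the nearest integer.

∠(j690 + 210) = arctan(690/210) = 73.07°
∠(j690 + 790) = arctan(690/790) = 41.13°
∠G(j690) = − (73.07° + 41.13°) = -114.21°

-114 deg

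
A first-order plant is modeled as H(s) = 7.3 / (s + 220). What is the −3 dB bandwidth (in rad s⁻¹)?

For a single-pole low-pass, the −3 dB point is at the pole: ω = 220 rad s⁻¹.

220 rad s⁻¹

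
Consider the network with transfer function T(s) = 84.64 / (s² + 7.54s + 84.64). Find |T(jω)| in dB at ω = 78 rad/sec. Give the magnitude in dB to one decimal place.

|(j78)² + 7.54(j78) + 84.64| = |-5999.4 + j588.12| = 6028
|T(j78)| = 84.64 / 6028 = 0.014041
20 log₁₀(0.014041) = -37.05 dB

-37.1 dB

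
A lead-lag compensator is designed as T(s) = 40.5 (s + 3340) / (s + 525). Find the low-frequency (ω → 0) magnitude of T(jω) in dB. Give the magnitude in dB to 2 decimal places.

48.22 dB

T(0) = 40.5 × 3340 / 525 = 257.66
20 log₁₀(257.66) = 48.221 dB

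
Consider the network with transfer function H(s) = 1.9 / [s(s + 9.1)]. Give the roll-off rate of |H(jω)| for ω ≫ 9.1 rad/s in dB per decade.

-40 dB/decade

With 0 zeros and 2 poles, the high-frequency asymptotic slope is 20 × (0 − 2) = -40 dB/decade.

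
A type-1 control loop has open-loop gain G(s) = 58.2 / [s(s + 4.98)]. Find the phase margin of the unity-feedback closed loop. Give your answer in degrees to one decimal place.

36.0°

Gain crossover: |G(jω)| = 1 at ω ≈ 6.86 rad s⁻¹.
∠G(j6.86) = −90° − arctan(6.86/4.98) ≈ -144.04°
PM = 180° + (-144.04°) = 35.96°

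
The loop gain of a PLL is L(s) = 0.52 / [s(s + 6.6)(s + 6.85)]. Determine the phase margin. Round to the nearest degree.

90°

Gain crossover: |L(jω)| = 1 at ω ≈ 0.0115 rad/s.
∠L(j0.0115) = −90° − arctan(0.0115/6.6) − arctan(0.0115/6.85) ≈ -90.20°
PM = 180° + (-90.20°) = 89.80°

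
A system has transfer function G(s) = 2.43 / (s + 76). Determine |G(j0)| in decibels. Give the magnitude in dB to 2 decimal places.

-29.90 dB

G(0) = 2.43 / 76 = 0.031974
20 log₁₀(0.031974) = -29.904 dB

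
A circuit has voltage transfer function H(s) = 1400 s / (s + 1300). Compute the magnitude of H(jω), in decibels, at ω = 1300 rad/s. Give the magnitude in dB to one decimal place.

59.9 dB

|j1300| = 1300
|j1300 + 1300| = √(1300² + 1300²) = 1838
|H(j1300)| = 1400 × 1300 / 1838 = 989.95
20 log₁₀(989.95) = 59.91 dB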